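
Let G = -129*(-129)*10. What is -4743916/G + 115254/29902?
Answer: -30668289523/1243997955 ≈ -24.653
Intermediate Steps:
G = 166410 (G = 16641*10 = 166410)
-4743916/G + 115254/29902 = -4743916/166410 + 115254/29902 = -4743916*1/166410 + 115254*(1/29902) = -2371958/83205 + 57627/14951 = -30668289523/1243997955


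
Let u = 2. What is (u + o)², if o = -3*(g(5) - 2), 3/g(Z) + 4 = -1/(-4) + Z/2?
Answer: 5776/25 ≈ 231.04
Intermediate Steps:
g(Z) = 3/(-15/4 + Z/2) (g(Z) = 3/(-4 + (-1/(-4) + Z/2)) = 3/(-4 + (-1*(-¼) + Z*(½))) = 3/(-4 + (¼ + Z/2)) = 3/(-15/4 + Z/2))
o = 66/5 (o = -3*(12/(-15 + 2*5) - 2) = -3*(12/(-15 + 10) - 2) = -3*(12/(-5) - 2) = -3*(12*(-⅕) - 2) = -3*(-12/5 - 2) = -3*(-22/5) = 66/5 ≈ 13.200)
(u + o)² = (2 + 66/5)² = (76/5)² = 5776/25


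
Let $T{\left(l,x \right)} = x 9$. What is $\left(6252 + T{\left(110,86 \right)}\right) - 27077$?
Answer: $-20051$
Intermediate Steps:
$T{\left(l,x \right)} = 9 x$
$\left(6252 + T{\left(110,86 \right)}\right) - 27077 = \left(6252 + 9 \cdot 86\right) - 27077 = \left(6252 + 774\right) - 27077 = 7026 - 27077 = -20051$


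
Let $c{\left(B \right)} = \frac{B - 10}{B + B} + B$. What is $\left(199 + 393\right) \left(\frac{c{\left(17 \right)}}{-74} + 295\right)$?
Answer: $\frac{2966540}{17} \approx 1.745 \cdot 10^{5}$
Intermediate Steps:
$c{\left(B \right)} = B + \frac{-10 + B}{2 B}$ ($c{\left(B \right)} = \frac{-10 + B}{2 B} + B = B + \frac{-10 + B}{2 B}$)
$\left(199 + 393\right) \left(\frac{c{\left(17 \right)}}{-74} + 295\right) = \left(199 + 393\right) \left(\frac{\frac{1}{2} + 17 - \frac{5}{17}}{-74} + 295\right) = 592 \left(\left(\frac{1}{2} + 17 - \frac{5}{17}\right) \left(- \frac{1}{74}\right) + 295\right) = 592 \left(\frac{585}{34} \left(- \frac{1}{74}\right) + 295\right) = 592 \left(- \frac{585}{2516} + 295\right) = 592 \cdot \frac{741635}{2516} = \frac{2966540}{17}$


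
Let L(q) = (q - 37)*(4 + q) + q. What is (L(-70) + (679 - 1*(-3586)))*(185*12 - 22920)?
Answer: -233019900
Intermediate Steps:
L(q) = q + (-37 + q)*(4 + q) (L(q) = (-37 + q)*(4 + q) + q = q + (-37 + q)*(4 + q))
(L(-70) + (679 - 1*(-3586)))*(185*12 - 22920) = ((-148 + (-70)**2 - 32*(-70)) + (679 - 1*(-3586)))*(185*12 - 22920) = ((-148 + 4900 + 2240) + (679 + 3586))*(2220 - 22920) = (6992 + 4265)*(-20700) = 11257*(-20700) = -233019900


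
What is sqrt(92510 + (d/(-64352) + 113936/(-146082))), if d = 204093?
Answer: sqrt(127734339396039195449442)/1175083608 ≈ 304.15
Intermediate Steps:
sqrt(92510 + (d/(-64352) + 113936/(-146082))) = sqrt(92510 + (204093/(-64352) + 113936/(-146082))) = sqrt(92510 + (204093*(-1/64352) + 113936*(-1/146082))) = sqrt(92510 + (-204093/64352 - 56968/73041)) = sqrt(92510 - 18573161549/4700334432) = sqrt(434809365142771/4700334432) = sqrt(127734339396039195449442)/1175083608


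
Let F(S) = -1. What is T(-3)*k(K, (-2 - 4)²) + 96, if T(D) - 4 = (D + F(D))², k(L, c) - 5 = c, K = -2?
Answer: 916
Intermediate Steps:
k(L, c) = 5 + c
T(D) = 4 + (-1 + D)² (T(D) = 4 + (D - 1)² = 4 + (-1 + D)²)
T(-3)*k(K, (-2 - 4)²) + 96 = (4 + (-1 - 3)²)*(5 + (-2 - 4)²) + 96 = (4 + (-4)²)*(5 + (-6)²) + 96 = (4 + 16)*(5 + 36) + 96 = 20*41 + 96 = 820 + 96 = 916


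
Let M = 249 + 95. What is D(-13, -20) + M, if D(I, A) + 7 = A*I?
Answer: 597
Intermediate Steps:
D(I, A) = -7 + A*I
M = 344
D(-13, -20) + M = (-7 - 20*(-13)) + 344 = (-7 + 260) + 344 = 253 + 344 = 597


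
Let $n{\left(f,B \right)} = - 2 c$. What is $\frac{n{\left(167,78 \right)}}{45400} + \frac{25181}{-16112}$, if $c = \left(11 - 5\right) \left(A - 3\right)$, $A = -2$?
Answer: $- \frac{28556267}{18287120} \approx -1.5616$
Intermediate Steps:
$c = -30$ ($c = \left(11 - 5\right) \left(-2 - 3\right) = 6 \left(-5\right) = -30$)
$n{\left(f,B \right)} = 60$ ($n{\left(f,B \right)} = \left(-2\right) \left(-30\right) = 60$)
$\frac{n{\left(167,78 \right)}}{45400} + \frac{25181}{-16112} = \frac{60}{45400} + \frac{25181}{-16112} = 60 \cdot \frac{1}{45400} + 25181 \left(- \frac{1}{16112}\right) = \frac{3}{2270} - \frac{25181}{16112} = - \frac{28556267}{18287120}$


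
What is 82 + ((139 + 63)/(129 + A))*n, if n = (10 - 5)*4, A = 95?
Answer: 2801/28 ≈ 100.04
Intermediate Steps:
n = 20 (n = 5*4 = 20)
82 + ((139 + 63)/(129 + A))*n = 82 + ((139 + 63)/(129 + 95))*20 = 82 + (202/224)*20 = 82 + (202*(1/224))*20 = 82 + (101/112)*20 = 82 + 505/28 = 2801/28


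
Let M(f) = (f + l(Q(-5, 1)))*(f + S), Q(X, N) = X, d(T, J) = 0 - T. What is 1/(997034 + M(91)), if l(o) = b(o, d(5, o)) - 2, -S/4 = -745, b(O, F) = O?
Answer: 1/1254998 ≈ 7.9681e-7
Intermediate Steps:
d(T, J) = -T
S = 2980 (S = -4*(-745) = 2980)
l(o) = -2 + o (l(o) = o - 2 = -2 + o)
M(f) = (-7 + f)*(2980 + f) (M(f) = (f + (-2 - 5))*(f + 2980) = (f - 7)*(2980 + f) = (-7 + f)*(2980 + f))
1/(997034 + M(91)) = 1/(997034 + (-20860 + 91**2 + 2973*91)) = 1/(997034 + (-20860 + 8281 + 270543)) = 1/(997034 + 257964) = 1/1254998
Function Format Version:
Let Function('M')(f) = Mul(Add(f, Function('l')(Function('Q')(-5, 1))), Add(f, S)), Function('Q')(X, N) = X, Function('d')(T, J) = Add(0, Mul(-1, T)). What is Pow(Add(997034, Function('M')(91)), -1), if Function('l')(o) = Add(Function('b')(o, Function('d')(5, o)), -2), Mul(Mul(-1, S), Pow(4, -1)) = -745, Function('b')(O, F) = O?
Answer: Rational(1, 1254998) ≈ 7.9681e-7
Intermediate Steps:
Function('d')(T, J) = Mul(-1, T)
S = 2980 (S = Mul(-4, -745) = 2980)
Function('l')(o) = Add(-2, o) (Function('l')(o) = Add(o, -2) = Add(-2, o))
Function('M')(f) = Mul(Add(-7, f), Add(2980, f)) (Function('M')(f) = Mul(Add(f, Add(-2, -5)), Add(f, 2980)) = Mul(Add(f, -7), Add(2980, f)) = Mul(Add(-7, f), Add(2980, f)))
Pow(Add(997034, Function('M')(91)), -1) = Pow(Add(997034, Add(-20860, Pow(91, 2), Mul(2973, 91))), -1) = Pow(Add(997034, Add(-20860, 8281, 270543)), -1) = Pow(Add(997034, 257964), -1) = Pow(1254998, -1) = Rational(1, 1254998)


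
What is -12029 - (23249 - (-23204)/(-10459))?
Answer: -368949398/10459 ≈ -35276.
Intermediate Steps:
-12029 - (23249 - (-23204)/(-10459)) = -12029 - (23249 - (-23204)*(-1)/10459) = -12029 - (23249 - 1*23204/10459) = -12029 - (23249 - 23204/10459) = -12029 - 1*243138087/10459 = -12029 - 243138087/10459 = -368949398/10459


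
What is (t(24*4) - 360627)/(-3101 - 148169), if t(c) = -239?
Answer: 180433/75635 ≈ 2.3856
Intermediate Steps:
(t(24*4) - 360627)/(-3101 - 148169) = (-239 - 360627)/(-3101 - 148169) = -360866/(-151270) = -360866*(-1/151270) = 180433/75635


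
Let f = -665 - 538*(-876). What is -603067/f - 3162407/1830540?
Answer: -2592239735741/861494226420 ≈ -3.0090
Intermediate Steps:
f = 470623 (f = -665 + 471288 = 470623)
-603067/f - 3162407/1830540 = -603067/470623 - 3162407/1830540 = -2592239735741/861494226420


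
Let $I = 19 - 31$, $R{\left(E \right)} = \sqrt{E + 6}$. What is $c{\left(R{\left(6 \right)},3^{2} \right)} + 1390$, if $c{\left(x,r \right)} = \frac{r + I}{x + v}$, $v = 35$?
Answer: $\frac{1685965}{1213} + \frac{6 \sqrt{3}}{1213} \approx 1389.9$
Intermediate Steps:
$R{\left(E \right)} = \sqrt{6 + E}$
$I = -12$ ($I = 19 - 31 = -12$)
$c{\left(x,r \right)} = \frac{-12 + r}{35 + x}$ ($c{\left(x,r \right)} = \frac{r - 12}{x + 35} = \frac{-12 + r}{35 + x}$)
$c{\left(R{\left(6 \right)},3^{2} \right)} + 1390 = \frac{-12 + 3^{2}}{35 + \sqrt{6 + 6}} + 1390 = \frac{-12 + 9}{35 + \sqrt{12}} + 1390 = \frac{1}{35 + 2 \sqrt{3}} \left(-3\right) + 1390 = - \frac{3}{35 + 2 \sqrt{3}} + 1390 = 1390 - \frac{3}{35 + 2 \sqrt{3}}$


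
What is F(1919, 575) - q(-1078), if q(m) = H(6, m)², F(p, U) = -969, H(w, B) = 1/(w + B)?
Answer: -1113559297/1149184 ≈ -969.00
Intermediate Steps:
H(w, B) = 1/(B + w)
q(m) = (6 + m)⁻² (q(m) = (1/(m + 6))² = (1/(6 + m))² = (6 + m)⁻²)
F(1919, 575) - q(-1078) = -969 - 1/(6 - 1078)² = -969 - 1/(-1072)² = -969 - 1*1/1149184 = -969 - 1/1149184 = -1113559297/1149184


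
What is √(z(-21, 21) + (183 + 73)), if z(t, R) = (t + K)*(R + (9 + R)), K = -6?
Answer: I*√1121 ≈ 33.481*I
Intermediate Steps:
z(t, R) = (-6 + t)*(9 + 2*R) (z(t, R) = (t - 6)*(R + (9 + R)) = (-6 + t)*(9 + 2*R))
√(z(-21, 21) + (183 + 73)) = √((-54 - 12*21 + 9*(-21) + 2*21*(-21)) + (183 + 73)) = √((-54 - 252 - 189 - 882) + 256) = √(-1377 + 256) = √(-1121) = I*√1121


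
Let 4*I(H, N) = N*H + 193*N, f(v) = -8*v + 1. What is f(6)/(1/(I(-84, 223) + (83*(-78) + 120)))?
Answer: 52123/4 ≈ 13031.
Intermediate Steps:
f(v) = 1 - 8*v
I(H, N) = 193*N/4 + H*N/4 (I(H, N) = (N*H + 193*N)/4 = (H*N + 193*N)/4 = (193*N + H*N)/4 = 193*N/4 + H*N/4)
f(6)/(1/(I(-84, 223) + (83*(-78) + 120))) = (1 - 8*6)/(1/((1/4)*223*(193 - 84) + (83*(-78) + 120))) = (1 - 48)/(1/((1/4)*223*109 + (-6474 + 120))) = -47/(1/(24307/4 - 6354)) = -47/(1/(-1109/4)) = -47/(-4/1109) = -47*(-1109/4) = 52123/4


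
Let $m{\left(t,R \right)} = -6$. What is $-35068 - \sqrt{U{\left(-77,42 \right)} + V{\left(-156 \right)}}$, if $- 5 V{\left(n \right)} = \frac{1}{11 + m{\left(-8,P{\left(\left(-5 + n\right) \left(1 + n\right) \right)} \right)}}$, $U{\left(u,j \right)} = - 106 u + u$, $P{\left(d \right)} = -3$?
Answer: $-35068 - \frac{26 \sqrt{299}}{5} \approx -35158.0$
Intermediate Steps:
$U{\left(u,j \right)} = - 105 u$
$V{\left(n \right)} = - \frac{1}{25}$ ($V{\left(n \right)} = - \frac{1}{5 \left(11 - 6\right)} = - \frac{1}{5 \cdot 5} = \left(- \frac{1}{5}\right) \frac{1}{5} = - \frac{1}{25}$)
$-35068 - \sqrt{U{\left(-77,42 \right)} + V{\left(-156 \right)}} = -35068 - \sqrt{\left(-105\right) \left(-77\right) - \frac{1}{25}} = -35068 - \sqrt{8085 - \frac{1}{25}} = -35068 - \sqrt{\frac{202124}{25}} = -35068 - \frac{26 \sqrt{299}}{5}$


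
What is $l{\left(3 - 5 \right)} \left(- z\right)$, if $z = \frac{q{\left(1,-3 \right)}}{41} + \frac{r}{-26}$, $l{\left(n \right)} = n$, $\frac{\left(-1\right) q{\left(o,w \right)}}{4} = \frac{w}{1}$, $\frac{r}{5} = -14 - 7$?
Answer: $\frac{4617}{533} \approx 8.6623$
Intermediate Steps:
$r = -105$ ($r = 5 \left(-14 - 7\right) = 5 \left(-21\right) = -105$)
$q{\left(o,w \right)} = - 4 w$ ($q{\left(o,w \right)} = - 4 \frac{w}{1} = - 4 w 1 = - 4 w$)
$z = \frac{4617}{1066}$ ($z = \frac{\left(-4\right) \left(-3\right)}{41} - \frac{105}{-26} = 12 \cdot \frac{1}{41} - - \frac{105}{26} = \frac{12}{41} + \frac{105}{26} = \frac{4617}{1066} \approx 4.3311$)
$l{\left(3 - 5 \right)} \left(- z\right) = \left(3 - 5\right) \left(\left(-1\right) \frac{4617}{1066}\right) = \left(3 - 5\right) \left(- \frac{4617}{1066}\right) = \left(-2\right) \left(- \frac{4617}{1066}\right) = \frac{4617}{533}$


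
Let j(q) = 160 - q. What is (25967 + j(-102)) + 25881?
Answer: 52110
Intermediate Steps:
(25967 + j(-102)) + 25881 = (25967 + (160 - 1*(-102))) + 25881 = (25967 + (160 + 102)) + 25881 = (25967 + 262) + 25881 = 26229 + 25881 = 52110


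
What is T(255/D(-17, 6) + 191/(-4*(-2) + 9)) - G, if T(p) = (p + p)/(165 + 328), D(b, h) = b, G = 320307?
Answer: -2684493095/8381 ≈ -3.2031e+5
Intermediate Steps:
T(p) = 2*p/493 (T(p) = (2*p)/493 = (2*p)*(1/493) = 2*p/493)
T(255/D(-17, 6) + 191/(-4*(-2) + 9)) - G = 2*(255/(-17) + 191/(-4*(-2) + 9))/493 - 1*320307 = 2*(255*(-1/17) + 191/(8 + 9))/493 - 320307 = 2*(-15 + 191/17)/493 - 320307 = (2/493)*(-64/17) - 320307 = -128/8381 - 320307 = -2684493095/8381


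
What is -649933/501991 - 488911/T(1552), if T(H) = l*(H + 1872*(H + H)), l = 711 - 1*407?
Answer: -164089381316783/126711202804480 ≈ -1.2950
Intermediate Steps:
l = 304 (l = 711 - 407 = 304)
T(H) = 1138480*H (T(H) = 304*(H + 1872*(H + H)) = 304*(H + 1872*(2*H)) = 304*(H + 3744*H) = 304*(3745*H) = 1138480*H)
-649933/501991 - 488911/T(1552) = -649933/501991 - 488911/(1138480*1552) = -649933*1/501991 - 488911/1766920960 = -649933/501991 - 488911*1/1766920960 = -649933/501991 - 488911/1766920960 = -164089381316783/126711202804480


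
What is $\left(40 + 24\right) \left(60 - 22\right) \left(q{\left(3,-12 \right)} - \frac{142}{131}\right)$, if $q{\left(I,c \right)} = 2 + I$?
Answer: $\frac{1247616}{131} \approx 9523.8$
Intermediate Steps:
$\left(40 + 24\right) \left(60 - 22\right) \left(q{\left(3,-12 \right)} - \frac{142}{131}\right) = \left(40 + 24\right) \left(60 - 22\right) \left(\left(2 + 3\right) - \frac{142}{131}\right) = 64 \cdot 38 \left(5 - \frac{142}{131}\right) = 2432 \left(5 - \frac{142}{131}\right) = 2432 \cdot \frac{513}{131} = \frac{1247616}{131}$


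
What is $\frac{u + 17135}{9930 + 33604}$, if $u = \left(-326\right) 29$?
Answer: $\frac{7681}{43534} \approx 0.17644$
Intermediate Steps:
$u = -9454$
$\frac{u + 17135}{9930 + 33604} = \frac{-9454 + 17135}{9930 + 33604} = \frac{7681}{43534}$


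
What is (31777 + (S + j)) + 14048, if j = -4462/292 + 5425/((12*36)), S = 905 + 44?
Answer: 1474978993/31536 ≈ 46771.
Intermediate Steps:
S = 949
j = -85871/31536 (j = -4462*1/292 + 5425/432 = -2231/146 + 5425*(1/432) = -2231/146 + 5425/432 = -85871/31536 ≈ -2.7229)
(31777 + (S + j)) + 14048 = (31777 + (949 - 85871/31536)) + 14048 = (31777 + 29841793/31536) + 14048 = 1031961265/31536 + 14048 = 1474978993/31536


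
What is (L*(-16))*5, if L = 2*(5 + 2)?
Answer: -1120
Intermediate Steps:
L = 14 (L = 2*7 = 14)
(L*(-16))*5 = (14*(-16))*5 = -224*5 = -1120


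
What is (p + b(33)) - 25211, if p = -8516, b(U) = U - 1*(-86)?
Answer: -33608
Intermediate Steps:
b(U) = 86 + U (b(U) = U + 86 = 86 + U)
(p + b(33)) - 25211 = (-8516 + (86 + 33)) - 25211 = (-8516 + 119) - 25211 = -8397 - 25211 = -33608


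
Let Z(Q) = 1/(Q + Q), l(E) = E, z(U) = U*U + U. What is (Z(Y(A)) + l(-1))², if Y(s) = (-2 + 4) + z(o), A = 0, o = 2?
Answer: 225/256 ≈ 0.87891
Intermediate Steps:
z(U) = U + U² (z(U) = U² + U = U + U²)
Y(s) = 8 (Y(s) = (-2 + 4) + 2*(1 + 2) = 2 + 2*3 = 2 + 6 = 8)
Z(Q) = 1/(2*Q)
(Z(Y(A)) + l(-1))² = ((½)/8 - 1)² = ((½)*(⅛) - 1)² = (1/16 - 1)² = (-15/16)² = 225/256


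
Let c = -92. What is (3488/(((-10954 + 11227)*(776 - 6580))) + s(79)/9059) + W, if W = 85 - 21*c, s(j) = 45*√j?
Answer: 798979219/396123 + 45*√79/9059 ≈ 2017.0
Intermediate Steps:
W = 2017 (W = 85 - 21*(-92) = 85 + 1932 = 2017)
(3488/(((-10954 + 11227)*(776 - 6580))) + s(79)/9059) + W = (3488/(((-10954 + 11227)*(776 - 6580))) + (45*√79)/9059) + 2017 = (3488/((273*(-5804))) + (45*√79)*(1/9059)) + 2017 = (3488/(-1584492) + 45*√79/9059) + 2017 = (3488*(-1/1584492) + 45*√79/9059) + 2017 = (-872/396123 + 45*√79/9059) + 2017 = 798979219/396123 + 45*√79/9059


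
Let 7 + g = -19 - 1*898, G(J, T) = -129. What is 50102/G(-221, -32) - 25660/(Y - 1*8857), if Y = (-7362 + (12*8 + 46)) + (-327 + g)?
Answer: -72071443/186276 ≈ -386.91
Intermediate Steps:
g = -924 (g = -7 + (-19 - 1*898) = -7 + (-19 - 898) = -7 - 917 = -924)
Y = -8471 (Y = (-7362 + (12*8 + 46)) + (-327 - 924) = (-7362 + (96 + 46)) - 1251 = (-7362 + 142) - 1251 = -7220 - 1251 = -8471)
50102/G(-221, -32) - 25660/(Y - 1*8857) = 50102/(-129) - 25660/(-8471 - 1*8857) = 50102*(-1/129) - 25660/(-8471 - 8857) = -50102/129 - 25660/(-17328) = -50102/129 - 25660*(-1/17328) = -50102/129 + 6415/4332 = -72071443/186276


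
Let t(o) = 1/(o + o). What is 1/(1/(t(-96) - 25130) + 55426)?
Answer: 4824961/267428288194 ≈ 1.8042e-5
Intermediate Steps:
t(o) = 1/(2*o)
1/(1/(t(-96) - 25130) + 55426) = 1/(1/((½)/(-96) - 25130) + 55426) = 1/(1/((½)*(-1/96) - 25130) + 55426) = 1/(1/(-1/192 - 25130) + 55426) = 1/(1/(-4824961/192) + 55426) = 1/(-192/4824961 + 55426) = 1/(267428288194/4824961) = 4824961/267428288194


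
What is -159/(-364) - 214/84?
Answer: -2305/1092 ≈ -2.1108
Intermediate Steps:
-159/(-364) - 214/84 = -159*(-1/364) - 214*1/84 = 159/364 - 107/42 = -2305/1092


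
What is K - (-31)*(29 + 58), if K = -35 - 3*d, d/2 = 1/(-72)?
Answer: 31945/12 ≈ 2662.1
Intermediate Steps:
d = -1/36 (d = 2/(-72) = 2*(-1/72) = -1/36 ≈ -0.027778)
K = -419/12 (K = -35 - 3*(-1/36) = -35 + 1/12 = -419/12 ≈ -34.917)
K - (-31)*(29 + 58) = -419/12 - (-31)*(29 + 58) = -419/12 - (-31)*87 = -419/12 - 1*(-2697) = -419/12 + 2697 = 31945/12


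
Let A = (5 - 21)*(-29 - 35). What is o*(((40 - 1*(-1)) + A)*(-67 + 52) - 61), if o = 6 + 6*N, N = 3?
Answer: -384864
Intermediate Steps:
o = 24 (o = 6 + 6*3 = 6 + 18 = 24)
A = 1024 (A = -16*(-64) = 1024)
o*(((40 - 1*(-1)) + A)*(-67 + 52) - 61) = 24*(((40 - 1*(-1)) + 1024)*(-67 + 52) - 61) = 24*(((40 + 1) + 1024)*(-15) - 61) = 24*((41 + 1024)*(-15) - 61) = 24*(1065*(-15) - 61) = 24*(-15975 - 61) = 24*(-16036) = -384864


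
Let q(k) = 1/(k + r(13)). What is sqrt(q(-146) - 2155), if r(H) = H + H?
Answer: I*sqrt(7758030)/60 ≈ 46.422*I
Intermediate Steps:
r(H) = 2*H
q(k) = 1/(26 + k) (q(k) = 1/(k + 2*13) = 1/(k + 26) = 1/(26 + k))
sqrt(q(-146) - 2155) = sqrt(1/(26 - 146) - 2155) = sqrt(1/(-120) - 2155) = sqrt(-1/120 - 2155) = sqrt(-258601/120) = I*sqrt(7758030)/60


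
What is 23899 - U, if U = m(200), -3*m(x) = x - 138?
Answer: 71759/3 ≈ 23920.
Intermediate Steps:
m(x) = 46 - x/3 (m(x) = -(x - 138)/3 = -(-138 + x)/3 = 46 - x/3)
U = -62/3 (U = 46 - 1/3*200 = 46 - 200/3 = -62/3 ≈ -20.667)
23899 - U = 23899 - 1*(-62/3) = 23899 + 62/3 = 71759/3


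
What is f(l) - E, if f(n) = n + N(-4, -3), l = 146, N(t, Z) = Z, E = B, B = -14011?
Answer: 14154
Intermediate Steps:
E = -14011
f(n) = -3 + n (f(n) = n - 3 = -3 + n)
f(l) - E = (-3 + 146) - 1*(-14011) = 143 + 14011 = 14154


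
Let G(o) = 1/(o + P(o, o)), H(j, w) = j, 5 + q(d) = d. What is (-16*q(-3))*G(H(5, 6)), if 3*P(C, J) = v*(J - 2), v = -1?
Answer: 32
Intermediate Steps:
q(d) = -5 + d
P(C, J) = ⅔ - J/3 (P(C, J) = (-(J - 2))/3 = (-(-2 + J))/3 = (2 - J)/3 = ⅔ - J/3)
G(o) = 1/(⅔ + 2*o/3) (G(o) = 1/(o + (⅔ - o/3)) = 1/(⅔ + 2*o/3))
(-16*q(-3))*G(H(5, 6)) = (-16*(-5 - 3))*(3/(2*(1 + 5))) = (-16*(-8))*((3/2)/6) = 128*((3/2)*(⅙)) = 128*(¼) = 32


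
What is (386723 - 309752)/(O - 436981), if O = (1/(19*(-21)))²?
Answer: -12253860171/69567812180 ≈ -0.17614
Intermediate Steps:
O = 1/159201 (O = (1/(-399))² = (-1/399)² = 1/159201 ≈ 6.2814e-6)
(386723 - 309752)/(O - 436981) = (386723 - 309752)/(1/159201 - 436981) = 76971/(-69567812180/159201) = 76971*(-159201/69567812180) = -12253860171/69567812180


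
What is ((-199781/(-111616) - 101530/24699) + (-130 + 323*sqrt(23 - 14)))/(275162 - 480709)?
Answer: -2306560225415/566652706280448 ≈ -0.0040705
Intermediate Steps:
((-199781/(-111616) - 101530/24699) + (-130 + 323*sqrt(23 - 14)))/(275162 - 480709) = ((-199781*(-1/111616) - 101530*1/24699) + (-130 + 323*sqrt(9)))/(-205547) = ((199781/111616 - 101530/24699) + (-130 + 323*3))*(-1/205547) = (-6397981561/2756803584 + (-130 + 969))*(-1/205547) = (-6397981561/2756803584 + 839)*(-1/205547) = (2306560225415/2756803584)*(-1/205547) = -2306560225415/566652706280448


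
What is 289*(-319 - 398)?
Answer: -207213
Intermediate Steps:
289*(-319 - 398) = 289*(-717) = -207213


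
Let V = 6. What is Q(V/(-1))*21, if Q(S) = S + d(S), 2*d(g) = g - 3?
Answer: -441/2 ≈ -220.50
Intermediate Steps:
d(g) = -3/2 + g/2 (d(g) = (g - 3)/2 = (-3 + g)/2 = -3/2 + g/2)
Q(S) = -3/2 + 3*S/2 (Q(S) = S + (-3/2 + S/2) = -3/2 + 3*S/2)
Q(V/(-1))*21 = (-3/2 + 3*(6/(-1))/2)*21 = (-3/2 + 3*(6*(-1))/2)*21 = (-3/2 + (3/2)*(-6))*21 = (-3/2 - 9)*21 = -21/2*21 = -441/2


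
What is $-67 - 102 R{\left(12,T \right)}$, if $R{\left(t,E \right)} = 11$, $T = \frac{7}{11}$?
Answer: $-1189$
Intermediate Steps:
$T = \frac{7}{11}$ ($T = 7 \cdot \frac{1}{11} = \frac{7}{11} \approx 0.63636$)
$-67 - 102 R{\left(12,T \right)} = -67 - 1122 = -1189$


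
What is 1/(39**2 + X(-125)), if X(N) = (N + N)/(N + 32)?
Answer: 93/141703 ≈ 0.00065630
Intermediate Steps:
X(N) = 2*N/(32 + N) (X(N) = (2*N)/(32 + N) = 2*N/(32 + N))
1/(39**2 + X(-125)) = 1/(39**2 + 2*(-125)/(32 - 125)) = 1/(1521 + 2*(-125)/(-93)) = 1/(1521 + 2*(-125)*(-1/93)) = 1/(1521 + 250/93) = 1/(141703/93) = 93/141703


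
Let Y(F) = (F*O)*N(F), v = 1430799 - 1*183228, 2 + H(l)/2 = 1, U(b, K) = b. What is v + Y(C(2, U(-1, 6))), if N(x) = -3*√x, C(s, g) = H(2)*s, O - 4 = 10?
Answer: 1247571 + 336*I ≈ 1.2476e+6 + 336.0*I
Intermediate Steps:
O = 14 (O = 4 + 10 = 14)
H(l) = -2 (H(l) = -4 + 2*1 = -4 + 2 = -2)
C(s, g) = -2*s
v = 1247571 (v = 1430799 - 183228 = 1247571)
Y(F) = -42*F^(3/2) (Y(F) = (F*14)*(-3*√F) = (14*F)*(-3*√F) = -42*F^(3/2))
v + Y(C(2, U(-1, 6))) = 1247571 - 42*(-8*I) = 1247571 - (-336)*I = 1247571 + 336*I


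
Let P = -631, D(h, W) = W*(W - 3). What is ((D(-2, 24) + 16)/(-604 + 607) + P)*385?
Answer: -528605/3 ≈ -1.7620e+5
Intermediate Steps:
D(h, W) = W*(-3 + W)
((D(-2, 24) + 16)/(-604 + 607) + P)*385 = ((24*(-3 + 24) + 16)/(-604 + 607) - 631)*385 = ((24*21 + 16)/3 - 631)*385 = ((504 + 16)*(⅓) - 631)*385 = (520*(⅓) - 631)*385 = (520/3 - 631)*385 = -1373/3*385 = -528605/3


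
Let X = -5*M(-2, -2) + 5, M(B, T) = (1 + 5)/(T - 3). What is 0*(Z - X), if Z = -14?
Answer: 0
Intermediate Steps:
M(B, T) = 6/(-3 + T)
X = 11 (X = -30/(-3 - 2) + 5 = -30/(-5) + 5 = -30*(-1)/5 + 5 = -5*(-6/5) + 5 = 6 + 5 = 11)
0*(Z - X) = 0*(-14 - 1*11) = 0*(-14 - 11) = 0*(-25) = 0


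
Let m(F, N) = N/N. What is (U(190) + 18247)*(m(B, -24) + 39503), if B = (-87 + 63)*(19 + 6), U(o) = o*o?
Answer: 2146923888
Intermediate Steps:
U(o) = o²
B = -600 (B = -24*25 = -600)
m(F, N) = 1
(U(190) + 18247)*(m(B, -24) + 39503) = (190² + 18247)*(1 + 39503) = (36100 + 18247)*39504 = 54347*39504 = 2146923888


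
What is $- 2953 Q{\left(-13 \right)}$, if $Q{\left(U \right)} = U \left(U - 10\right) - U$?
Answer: $-921336$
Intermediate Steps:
$Q{\left(U \right)} = - U + U \left(-10 + U\right)$ ($Q{\left(U \right)} = U \left(-10 + U\right) - U = - U + U \left(-10 + U\right)$)
$- 2953 Q{\left(-13 \right)} = - 2953 \left(- 13 \left(-11 - 13\right)\right) = - 2953 \left(\left(-13\right) \left(-24\right)\right) = \left(-2953\right) 312 = -921336$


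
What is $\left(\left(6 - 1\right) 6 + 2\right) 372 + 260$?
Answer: $12164$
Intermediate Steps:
$\left(\left(6 - 1\right) 6 + 2\right) 372 + 260 = \left(5 \cdot 6 + 2\right) 372 + 260 = \left(30 + 2\right) 372 + 260 = 32 \cdot 372 + 260 = 11904 + 260 = 12164$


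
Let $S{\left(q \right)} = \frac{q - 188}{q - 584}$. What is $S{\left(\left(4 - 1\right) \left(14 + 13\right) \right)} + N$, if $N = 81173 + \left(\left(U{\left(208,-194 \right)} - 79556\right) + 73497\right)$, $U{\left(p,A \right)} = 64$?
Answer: $\frac{37814641}{503} \approx 75178.0$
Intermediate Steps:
$S{\left(q \right)} = \frac{-188 + q}{-584 + q}$
$N = 75178$ ($N = 81173 + \left(\left(64 - 79556\right) + 73497\right) = 81173 + \left(-79492 + 73497\right) = 81173 - 5995 = 75178$)
$S{\left(\left(4 - 1\right) \left(14 + 13\right) \right)} + N = \frac{-188 + \left(4 - 1\right) \left(14 + 13\right)}{-584 + \left(4 - 1\right) \left(14 + 13\right)} + 75178 = \frac{-188 + \left(4 - 1\right) 27}{-584 + \left(4 - 1\right) 27} + 75178 = \frac{-188 + 3 \cdot 27}{-584 + 3 \cdot 27} + 75178 = \frac{-188 + 81}{-584 + 81} + 75178 = \frac{1}{-503} \left(-107\right) + 75178 = \left(- \frac{1}{503}\right) \left(-107\right) + 75178 = \frac{107}{503} + 75178 = \frac{37814641}{503}$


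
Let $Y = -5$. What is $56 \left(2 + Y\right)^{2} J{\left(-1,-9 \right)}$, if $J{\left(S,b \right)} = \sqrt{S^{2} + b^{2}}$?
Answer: $504 \sqrt{82} \approx 4563.9$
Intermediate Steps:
$56 \left(2 + Y\right)^{2} J{\left(-1,-9 \right)} = 56 \left(2 - 5\right)^{2} \sqrt{\left(-1\right)^{2} + \left(-9\right)^{2}} = 56 \left(-3\right)^{2} \sqrt{1 + 81} = 56 \cdot 9 \sqrt{82} = 504 \sqrt{82}$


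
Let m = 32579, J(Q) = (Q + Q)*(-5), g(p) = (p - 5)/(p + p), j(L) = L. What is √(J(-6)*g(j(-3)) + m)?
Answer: √32659 ≈ 180.72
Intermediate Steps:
g(p) = (-5 + p)/(2*p) (g(p) = (-5 + p)/((2*p)) = (-5 + p)*(1/(2*p)) = (-5 + p)/(2*p))
J(Q) = -10*Q (J(Q) = (2*Q)*(-5) = -10*Q)
√(J(-6)*g(j(-3)) + m) = √((-10*(-6))*((½)*(-5 - 3)/(-3)) + 32579) = √(60*((½)*(-⅓)*(-8)) + 32579) = √(60*(4/3) + 32579) = √(80 + 32579) = √32659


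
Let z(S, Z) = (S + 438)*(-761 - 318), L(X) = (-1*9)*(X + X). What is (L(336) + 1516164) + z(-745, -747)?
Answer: 1841369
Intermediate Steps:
L(X) = -18*X
z(S, Z) = -472602 - 1079*S (z(S, Z) = (438 + S)*(-1079) = -472602 - 1079*S)
(L(336) + 1516164) + z(-745, -747) = (-18*336 + 1516164) + (-472602 - 1079*(-745)) = (-6048 + 1516164) + (-472602 + 803855) = 1510116 + 331253 = 1841369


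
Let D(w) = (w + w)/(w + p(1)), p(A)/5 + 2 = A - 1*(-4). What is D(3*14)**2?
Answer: 784/361 ≈ 2.1717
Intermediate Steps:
p(A) = 10 + 5*A (p(A) = -10 + 5*(A - 1*(-4)) = -10 + 5*(A + 4) = -10 + 5*(4 + A) = -10 + (20 + 5*A) = 10 + 5*A)
D(w) = 2*w/(15 + w) (D(w) = (w + w)/(w + (10 + 5*1)) = (2*w)/(w + (10 + 5)) = (2*w)/(w + 15) = (2*w)/(15 + w) = 2*w/(15 + w))
D(3*14)**2 = (2*(3*14)/(15 + 3*14))**2 = (2*42/(15 + 42))**2 = (2*42/57)**2 = (2*42*(1/57))**2 = (28/19)**2 = 784/361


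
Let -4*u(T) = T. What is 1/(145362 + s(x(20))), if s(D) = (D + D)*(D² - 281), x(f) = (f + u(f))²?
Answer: 1/22800162 ≈ 4.3859e-8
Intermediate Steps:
u(T) = -T/4
x(f) = 9*f²/16 (x(f) = (f - f/4)² = (3*f/4)² = 9*f²/16)
s(D) = 2*D*(-281 + D²) (s(D) = (2*D)*(-281 + D²) = 2*D*(-281 + D²))
1/(145362 + s(x(20))) = 1/(145362 + 2*((9/16)*20²)*(-281 + ((9/16)*20²)²)) = 1/(145362 + 2*((9/16)*400)*(-281 + ((9/16)*400)²)) = 1/(145362 + 2*225*(-281 + 225²)) = 1/(145362 + 2*225*(-281 + 50625)) = 1/(145362 + 2*225*50344) = 1/(145362 + 22654800) = 1/22800162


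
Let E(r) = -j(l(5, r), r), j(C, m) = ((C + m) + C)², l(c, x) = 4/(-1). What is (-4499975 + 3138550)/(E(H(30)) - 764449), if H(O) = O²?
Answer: 1361425/1560113 ≈ 0.87265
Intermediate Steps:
l(c, x) = -4 (l(c, x) = 4*(-1) = -4)
j(C, m) = (m + 2*C)²
E(r) = -(-8 + r)² (E(r) = -(r + 2*(-4))² = -(r - 8)² = -(-8 + r)²)
(-4499975 + 3138550)/(E(H(30)) - 764449) = (-4499975 + 3138550)/(-(-8 + 30²)² - 764449) = -1361425/(-(-8 + 900)² - 764449) = -1361425/(-1*892² - 764449) = -1361425/(-1*795664 - 764449) = -1361425/(-795664 - 764449) = -1361425/(-1560113) = -1361425*(-1/1560113) = 1361425/1560113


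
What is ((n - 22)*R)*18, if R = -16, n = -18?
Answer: 11520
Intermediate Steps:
((n - 22)*R)*18 = ((-18 - 22)*(-16))*18 = -40*(-16)*18 = 640*18 = 11520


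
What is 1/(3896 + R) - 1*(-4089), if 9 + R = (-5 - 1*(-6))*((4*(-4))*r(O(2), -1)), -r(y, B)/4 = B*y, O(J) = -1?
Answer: 16155640/3951 ≈ 4089.0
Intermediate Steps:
r(y, B) = -4*B*y
R = 55 (R = -9 + (-5 - 1*(-6))*((4*(-4))*(-4*(-1)*(-1))) = -9 + (-5 + 6)*(-16*(-4)) = -9 + 1*64 = -9 + 64 = 55)
1/(3896 + R) - 1*(-4089) = 1/(3896 + 55) - 1*(-4089) = 1/3951 + 4089 = 16155640/3951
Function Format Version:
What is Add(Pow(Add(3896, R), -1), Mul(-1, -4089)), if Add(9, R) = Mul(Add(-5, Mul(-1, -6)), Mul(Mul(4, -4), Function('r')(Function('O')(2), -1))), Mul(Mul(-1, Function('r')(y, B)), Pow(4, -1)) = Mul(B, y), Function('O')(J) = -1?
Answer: Rational(16155640, 3951) ≈ 4089.0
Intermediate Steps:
Function('r')(y, B) = Mul(-4, B, y) (Function('r')(y, B) = Mul(-4, Mul(B, y)) = Mul(-4, B, y))
R = 55 (R = Add(-9, Mul(Add(-5, Mul(-1, -6)), Mul(Mul(4, -4), Mul(-4, -1, -1)))) = Add(-9, Mul(Add(-5, 6), Mul(-16, -4))) = Add(-9, Mul(1, 64)) = Add(-9, 64) = 55)
Add(Pow(Add(3896, R), -1), Mul(-1, -4089)) = Add(Pow(Add(3896, 55), -1), Mul(-1, -4089)) = Add(Pow(3951, -1), 4089) = Add(Rational(1, 3951), 4089) = Rational(16155640, 3951)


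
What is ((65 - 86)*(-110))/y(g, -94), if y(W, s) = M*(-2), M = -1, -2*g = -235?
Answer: 1155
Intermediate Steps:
g = 235/2 (g = -½*(-235) = 235/2 ≈ 117.50)
y(W, s) = 2 (y(W, s) = -1*(-2) = 2)
((65 - 86)*(-110))/y(g, -94) = ((65 - 86)*(-110))/2 = -21*(-110)*(½) = 2310*(½) = 1155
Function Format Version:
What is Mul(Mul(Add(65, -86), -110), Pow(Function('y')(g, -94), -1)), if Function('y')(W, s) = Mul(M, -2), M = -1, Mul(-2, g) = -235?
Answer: 1155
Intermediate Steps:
g = Rational(235, 2) (g = Mul(Rational(-1, 2), -235) = Rational(235, 2) ≈ 117.50)
Function('y')(W, s) = 2 (Function('y')(W, s) = Mul(-1, -2) = 2)
Mul(Mul(Add(65, -86), -110), Pow(Function('y')(g, -94), -1)) = Mul(Mul(Add(65, -86), -110), Pow(2, -1)) = Mul(Mul(-21, -110), Rational(1, 2)) = Mul(2310, Rational(1, 2)) = 1155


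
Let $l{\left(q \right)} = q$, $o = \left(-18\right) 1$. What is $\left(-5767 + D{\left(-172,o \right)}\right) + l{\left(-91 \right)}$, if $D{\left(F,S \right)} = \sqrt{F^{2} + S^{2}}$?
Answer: $-5858 + 2 \sqrt{7477} \approx -5685.1$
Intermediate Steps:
$o = -18$
$\left(-5767 + D{\left(-172,o \right)}\right) + l{\left(-91 \right)} = \left(-5767 + \sqrt{\left(-172\right)^{2} + \left(-18\right)^{2}}\right) - 91 = \left(-5767 + \sqrt{29584 + 324}\right) - 91 = \left(-5767 + \sqrt{29908}\right) - 91 = \left(-5767 + 2 \sqrt{7477}\right) - 91 = -5858 + 2 \sqrt{7477}$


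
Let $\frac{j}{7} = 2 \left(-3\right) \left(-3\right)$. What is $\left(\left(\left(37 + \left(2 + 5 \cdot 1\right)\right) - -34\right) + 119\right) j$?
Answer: $24822$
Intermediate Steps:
$j = 126$ ($j = 7 \cdot 2 \left(-3\right) \left(-3\right) = 7 \left(\left(-6\right) \left(-3\right)\right) = 7 \cdot 18 = 126$)
$\left(\left(\left(37 + \left(2 + 5 \cdot 1\right)\right) - -34\right) + 119\right) j = \left(\left(\left(37 + \left(2 + 5 \cdot 1\right)\right) - -34\right) + 119\right) 126 = \left(\left(\left(37 + \left(2 + 5\right)\right) + 34\right) + 119\right) 126 = \left(\left(\left(37 + 7\right) + 34\right) + 119\right) 126 = \left(\left(44 + 34\right) + 119\right) 126 = \left(78 + 119\right) 126 = 197 \cdot 126 = 24822$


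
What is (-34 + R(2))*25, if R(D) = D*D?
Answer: -750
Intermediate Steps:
R(D) = D**2
(-34 + R(2))*25 = (-34 + 2**2)*25 = (-34 + 4)*25 = -30*25 = -750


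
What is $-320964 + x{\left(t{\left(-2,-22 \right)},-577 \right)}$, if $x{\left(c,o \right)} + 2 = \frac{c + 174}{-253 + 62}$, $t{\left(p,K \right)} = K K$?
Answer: $- \frac{61305164}{191} \approx -3.2097 \cdot 10^{5}$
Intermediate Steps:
$t{\left(p,K \right)} = K^{2}$
$x{\left(c,o \right)} = - \frac{556}{191} - \frac{c}{191}$ ($x{\left(c,o \right)} = -2 + \frac{c + 174}{-253 + 62} = -2 + \frac{174 + c}{-191} = -2 + \left(174 + c\right) \left(- \frac{1}{191}\right) = -2 - \left(\frac{174}{191} + \frac{c}{191}\right) = - \frac{556}{191} - \frac{c}{191}$)
$-320964 + x{\left(t{\left(-2,-22 \right)},-577 \right)} = -320964 - \left(\frac{556}{191} + \frac{\left(-22\right)^{2}}{191}\right) = -320964 - \frac{1040}{191} = - \frac{61305164}{191}$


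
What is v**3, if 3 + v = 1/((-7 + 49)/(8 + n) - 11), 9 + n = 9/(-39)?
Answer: -1298596571/47045881 ≈ -27.603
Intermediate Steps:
n = -120/13 (n = -9 + 9/(-39) = -9 + 9*(-1/39) = -9 - 3/13 = -120/13 ≈ -9.2308)
v = -1091/361 (v = -3 + 1/((-7 + 49)/(8 - 120/13) - 11) = -3 + 1/(42/(-16/13) - 11) = -3 + 1/(42*(-13/16) - 11) = -3 + 1/(-273/8 - 11) = -3 + 1/(-361/8) = -3 - 8/361 = -1091/361 ≈ -3.0222)
v**3 = (-1091/361)**3 = -1298596571/47045881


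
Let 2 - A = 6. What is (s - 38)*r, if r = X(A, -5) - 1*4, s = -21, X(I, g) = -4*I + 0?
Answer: -708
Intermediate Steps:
A = -4 (A = 2 - 1*6 = 2 - 6 = -4)
X(I, g) = -4*I
r = 12 (r = -4*(-4) - 1*4 = 16 - 4 = 12)
(s - 38)*r = (-21 - 38)*12 = -59*12 = -708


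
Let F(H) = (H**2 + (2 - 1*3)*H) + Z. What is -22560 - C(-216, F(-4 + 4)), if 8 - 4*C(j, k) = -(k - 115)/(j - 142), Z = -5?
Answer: -4038613/179 ≈ -22562.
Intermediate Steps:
F(H) = -5 + H**2 - H (F(H) = (H**2 + (2 - 1*3)*H) - 5 = (H**2 + (2 - 3)*H) - 5 = (H**2 - H) - 5 = -5 + H**2 - H)
C(j, k) = 2 + (-115 + k)/(4*(-142 + j)) (C(j, k) = 2 - (-1)*(k - 115)/(j - 142)/4 = 2 - (-1)*(-115 + k)/(-142 + j)/4 = 2 - (-1)*(-115 + k)/(4*(-142 + j)) = 2 + (-115 + k)/(4*(-142 + j)))
-22560 - C(-216, F(-4 + 4)) = -22560 - (-1251 + (-5 + (-4 + 4)**2 - (-4 + 4)) + 8*(-216))/(4*(-142 - 216)) = -22560 - (-1251 + (-5 + 0**2 - 1*0) - 1728)/(4*(-358)) = -22560 - (-1)*(-1251 + (-5 + 0 + 0) - 1728)/(4*358) = -22560 - (-1)*(-1251 - 5 - 1728)/(4*358) = -22560 - (-1)*(-2984)/(4*358) = -22560 - 1*373/179 = -22560 - 373/179 = -4038613/179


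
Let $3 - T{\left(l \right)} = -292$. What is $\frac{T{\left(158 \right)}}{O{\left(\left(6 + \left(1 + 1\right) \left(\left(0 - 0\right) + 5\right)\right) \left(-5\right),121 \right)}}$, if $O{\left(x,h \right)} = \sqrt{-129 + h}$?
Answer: $- \frac{295 i \sqrt{2}}{4} \approx - 104.3 i$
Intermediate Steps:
$T{\left(l \right)} = 295$ ($T{\left(l \right)} = 3 - -292 = 3 + 292 = 295$)
$\frac{T{\left(158 \right)}}{O{\left(\left(6 + \left(1 + 1\right) \left(\left(0 - 0\right) + 5\right)\right) \left(-5\right),121 \right)}} = \frac{295}{\sqrt{-129 + 121}} = \frac{295}{\sqrt{-8}} = \frac{295}{2 i \sqrt{2}} = 295 \left(- \frac{i \sqrt{2}}{4}\right) = - \frac{295 i \sqrt{2}}{4}$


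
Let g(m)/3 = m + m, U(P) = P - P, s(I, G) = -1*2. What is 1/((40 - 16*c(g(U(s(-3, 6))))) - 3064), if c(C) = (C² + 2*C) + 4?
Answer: -1/3088 ≈ -0.00032383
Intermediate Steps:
s(I, G) = -2
U(P) = 0
g(m) = 6*m (g(m) = 3*(m + m) = 3*(2*m) = 6*m)
c(C) = 4 + C² + 2*C
1/((40 - 16*c(g(U(s(-3, 6))))) - 3064) = 1/((40 - 16*(4 + (6*0)² + 2*(6*0))) - 3064) = 1/((40 - 16*(4 + 0² + 2*0)) - 3064) = 1/((40 - 16*(4 + 0 + 0)) - 3064) = 1/((40 - 16*4) - 3064) = 1/((40 - 64) - 3064) = 1/(-24 - 3064) = 1/(-3088) = -1/3088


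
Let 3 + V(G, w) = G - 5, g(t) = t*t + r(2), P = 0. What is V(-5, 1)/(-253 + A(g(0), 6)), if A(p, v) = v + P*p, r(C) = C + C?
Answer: 1/19 ≈ 0.052632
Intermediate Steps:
r(C) = 2*C
g(t) = 4 + t**2 (g(t) = t*t + 2*2 = t**2 + 4 = 4 + t**2)
V(G, w) = -8 + G (V(G, w) = -3 + (G - 5) = -3 + (-5 + G) = -8 + G)
A(p, v) = v (A(p, v) = v + 0*p = v + 0 = v)
V(-5, 1)/(-253 + A(g(0), 6)) = (-8 - 5)/(-253 + 6) = -13/(-247) = -13*(-1/247) = 1/19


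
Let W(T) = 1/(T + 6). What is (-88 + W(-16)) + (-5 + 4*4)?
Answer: -771/10 ≈ -77.100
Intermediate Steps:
W(T) = 1/(6 + T)
(-88 + W(-16)) + (-5 + 4*4) = (-88 + 1/(6 - 16)) + (-5 + 4*4) = (-88 + 1/(-10)) + (-5 + 16) = (-88 - ⅒) + 11 = -881/10 + 11 = -771/10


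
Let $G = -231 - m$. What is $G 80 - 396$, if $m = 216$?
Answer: $-36156$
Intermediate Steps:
$G = -447$ ($G = -231 - 216 = -447$)
$G 80 - 396 = \left(-447\right) 80 - 396 = -35760 - 396 = -36156$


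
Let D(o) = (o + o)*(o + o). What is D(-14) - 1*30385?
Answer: -29601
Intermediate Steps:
D(o) = 4*o² (D(o) = (2*o)*(2*o) = 4*o²)
D(-14) - 1*30385 = 4*(-14)² - 1*30385 = 4*196 - 30385 = 784 - 30385 = -29601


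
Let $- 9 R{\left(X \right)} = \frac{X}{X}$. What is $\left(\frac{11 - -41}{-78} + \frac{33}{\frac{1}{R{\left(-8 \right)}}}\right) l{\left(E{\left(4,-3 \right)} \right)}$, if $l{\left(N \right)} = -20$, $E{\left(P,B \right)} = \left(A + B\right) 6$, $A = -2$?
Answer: $\frac{260}{3} \approx 86.667$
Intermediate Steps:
$E{\left(P,B \right)} = -12 + 6 B$ ($E{\left(P,B \right)} = \left(-2 + B\right) 6 = -12 + 6 B$)
$R{\left(X \right)} = - \frac{1}{9}$ ($R{\left(X \right)} = - \frac{X \frac{1}{X}}{9} = \left(- \frac{1}{9}\right) 1 = - \frac{1}{9}$)
$\left(\frac{11 - -41}{-78} + \frac{33}{\frac{1}{R{\left(-8 \right)}}}\right) l{\left(E{\left(4,-3 \right)} \right)} = \left(\frac{11 - -41}{-78} + \frac{33}{\frac{1}{- \frac{1}{9}}}\right) \left(-20\right) = \left(\left(11 + 41\right) \left(- \frac{1}{78}\right) + \frac{33}{-9}\right) \left(-20\right) = \left(52 \left(- \frac{1}{78}\right) + 33 \left(- \frac{1}{9}\right)\right) \left(-20\right) = \left(- \frac{2}{3} - \frac{11}{3}\right) \left(-20\right) = \left(- \frac{13}{3}\right) \left(-20\right) = \frac{260}{3}$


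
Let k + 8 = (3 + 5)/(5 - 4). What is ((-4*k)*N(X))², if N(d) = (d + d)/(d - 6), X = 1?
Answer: 0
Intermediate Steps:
k = 0 (k = -8 + (3 + 5)/(5 - 4) = -8 + 8/1 = -8 + 8*1 = -8 + 8 = 0)
N(d) = 2*d/(-6 + d) (N(d) = (2*d)/(-6 + d) = 2*d/(-6 + d))
((-4*k)*N(X))² = ((-4*0)*(2*1/(-6 + 1)))² = (0*(2*1/(-5)))² = (0*(2*1*(-⅕)))² = (0*(-⅖))² = 0² = 0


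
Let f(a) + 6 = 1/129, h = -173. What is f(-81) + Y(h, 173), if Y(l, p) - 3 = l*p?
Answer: -3861227/129 ≈ -29932.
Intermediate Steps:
Y(l, p) = 3 + l*p
f(a) = -773/129 (f(a) = -6 + 1/129 = -773/129)
f(-81) + Y(h, 173) = -773/129 + (3 - 173*173) = -773/129 + (3 - 29929) = -773/129 - 29926 = -3861227/129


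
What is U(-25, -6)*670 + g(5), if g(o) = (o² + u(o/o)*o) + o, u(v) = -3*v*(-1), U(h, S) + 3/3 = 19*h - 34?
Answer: -341655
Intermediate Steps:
U(h, S) = -35 + 19*h (U(h, S) = -1 + (19*h - 34) = -1 + (-34 + 19*h) = -35 + 19*h)
u(v) = 3*v
g(o) = o² + 4*o (g(o) = (o² + (3*(o/o))*o) + o = (o² + (3*1)*o) + o = (o² + 3*o) + o = o² + 4*o)
U(-25, -6)*670 + g(5) = (-35 + 19*(-25))*670 + 5*(4 + 5) = (-35 - 475)*670 + 5*9 = -510*670 + 45 = -341700 + 45 = -341655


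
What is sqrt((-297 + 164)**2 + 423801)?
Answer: 7*sqrt(9010) ≈ 664.45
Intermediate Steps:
sqrt((-297 + 164)**2 + 423801) = sqrt((-133)**2 + 423801) = sqrt(17689 + 423801) = sqrt(441490) = 7*sqrt(9010)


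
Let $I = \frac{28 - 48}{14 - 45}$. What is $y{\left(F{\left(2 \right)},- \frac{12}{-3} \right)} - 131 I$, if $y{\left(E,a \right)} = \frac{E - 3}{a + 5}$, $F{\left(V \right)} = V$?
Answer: $- \frac{23611}{279} \approx -84.627$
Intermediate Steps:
$y{\left(E,a \right)} = \frac{-3 + E}{5 + a}$
$I = \frac{20}{31}$ ($I = - \frac{20}{-31} = \left(-20\right) \left(- \frac{1}{31}\right) = \frac{20}{31} \approx 0.64516$)
$y{\left(F{\left(2 \right)},- \frac{12}{-3} \right)} - 131 I = \frac{-3 + 2}{5 - \frac{12}{-3}} - \frac{2620}{31} = \frac{1}{5 - -4} \left(-1\right) - \frac{2620}{31} = \frac{1}{5 + 4} \left(-1\right) - \frac{2620}{31} = \frac{1}{9} \left(-1\right) - \frac{2620}{31} = - \frac{1}{9} - \frac{2620}{31} = - \frac{23611}{279}$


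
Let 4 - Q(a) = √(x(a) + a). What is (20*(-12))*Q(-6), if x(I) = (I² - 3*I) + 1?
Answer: 720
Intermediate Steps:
x(I) = 1 + I² - 3*I
Q(a) = 4 - √(1 + a² - 2*a) (Q(a) = 4 - √((1 + a² - 3*a) + a) = 4 - √(1 + a² - 2*a))
(20*(-12))*Q(-6) = (20*(-12))*(4 - √(1 + (-6)² - 2*(-6))) = -240*(4 - √(1 + 36 + 12)) = -240*(4 - √49) = -240*(4 - 1*7) = -240*(4 - 7) = -240*(-3) = 720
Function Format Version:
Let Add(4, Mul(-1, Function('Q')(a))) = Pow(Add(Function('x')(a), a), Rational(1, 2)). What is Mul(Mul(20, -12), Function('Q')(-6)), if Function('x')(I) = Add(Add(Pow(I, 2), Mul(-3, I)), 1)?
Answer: 720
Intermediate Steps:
Function('x')(I) = Add(1, Pow(I, 2), Mul(-3, I))
Function('Q')(a) = Add(4, Mul(-1, Pow(Add(1, Pow(a, 2), Mul(-2, a)), Rational(1, 2)))) (Function('Q')(a) = Add(4, Mul(-1, Pow(Add(Add(1, Pow(a, 2), Mul(-3, a)), a), Rational(1, 2)))) = Add(4, Mul(-1, Pow(Add(1, Pow(a, 2), Mul(-2, a)), Rational(1, 2)))))
Mul(Mul(20, -12), Function('Q')(-6)) = Mul(Mul(20, -12), Add(4, Mul(-1, Pow(Add(1, Pow(-6, 2), Mul(-2, -6)), Rational(1, 2))))) = Mul(-240, Add(4, Mul(-1, Pow(Add(1, 36, 12), Rational(1, 2))))) = Mul(-240, Add(4, Mul(-1, Pow(49, Rational(1, 2))))) = Mul(-240, Add(4, Mul(-1, 7))) = Mul(-240, Add(4, -7)) = Mul(-240, -3) = 720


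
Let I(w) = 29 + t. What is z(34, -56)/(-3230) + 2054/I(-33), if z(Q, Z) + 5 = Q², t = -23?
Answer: 3313757/9690 ≈ 341.98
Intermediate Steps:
z(Q, Z) = -5 + Q²
I(w) = 6 (I(w) = 29 - 23 = 6)
z(34, -56)/(-3230) + 2054/I(-33) = (-5 + 34²)/(-3230) + 2054/6 = (-5 + 1156)*(-1/3230) + 2054*(⅙) = 1151*(-1/3230) + 1027/3 = -1151/3230 + 1027/3 = 3313757/9690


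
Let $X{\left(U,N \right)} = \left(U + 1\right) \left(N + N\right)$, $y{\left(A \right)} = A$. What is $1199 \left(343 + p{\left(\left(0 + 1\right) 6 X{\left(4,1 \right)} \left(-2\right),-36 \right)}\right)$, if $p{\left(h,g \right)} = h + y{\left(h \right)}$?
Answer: $123497$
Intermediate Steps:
$X{\left(U,N \right)} = 2 N \left(1 + U\right)$ ($X{\left(U,N \right)} = \left(1 + U\right) 2 N = 2 N \left(1 + U\right)$)
$p{\left(h,g \right)} = 2 h$ ($p{\left(h,g \right)} = h + h = 2 h$)
$1199 \left(343 + p{\left(\left(0 + 1\right) 6 X{\left(4,1 \right)} \left(-2\right),-36 \right)}\right) = 1199 \left(343 + 2 \left(0 + 1\right) 6 \cdot 2 \cdot 1 \left(1 + 4\right) \left(-2\right)\right) = 1199 \left(343 + 2 \cdot 1 \cdot 6 \cdot 2 \cdot 1 \cdot 5 \left(-2\right)\right) = 1199 \left(343 + 2 \cdot 6 \cdot 10 \left(-2\right)\right) = 1199 \left(343 + 2 \cdot 60 \left(-2\right)\right) = 1199 \left(343 + 2 \left(-120\right)\right) = 1199 \left(343 - 240\right) = 1199 \cdot 103 = 123497$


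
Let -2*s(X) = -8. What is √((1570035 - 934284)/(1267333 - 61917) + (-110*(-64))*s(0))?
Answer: √10229506826821094/602708 ≈ 167.81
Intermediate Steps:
s(X) = 4 (s(X) = -½*(-8) = 4)
√((1570035 - 934284)/(1267333 - 61917) + (-110*(-64))*s(0)) = √((1570035 - 934284)/(1267333 - 61917) - 110*(-64)*4) = √(635751/1205416 + 7040*4) = √(635751*(1/1205416) + 28160) = √(635751/1205416 + 28160) = √(33945150311/1205416) = √10229506826821094/602708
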